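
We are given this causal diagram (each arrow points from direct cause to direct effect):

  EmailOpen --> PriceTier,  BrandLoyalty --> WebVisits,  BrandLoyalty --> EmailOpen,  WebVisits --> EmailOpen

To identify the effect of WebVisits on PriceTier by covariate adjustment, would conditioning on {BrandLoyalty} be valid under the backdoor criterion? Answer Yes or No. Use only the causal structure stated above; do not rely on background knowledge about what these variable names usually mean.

Yes

Backdoor paths from WebVisits to PriceTier (paths whose first edge points into WebVisits):
  P1: WebVisits <- BrandLoyalty -> EmailOpen -> PriceTier
Condition 1 (no descendant of WebVisits in the set): holds — descendants of WebVisits are {EmailOpen, PriceTier}; none are in {BrandLoyalty}.
Condition 2 (every backdoor path blocked by {BrandLoyalty}):
  P1: blocked at fork node BrandLoyalty ∈ conditioning set.
{BrandLoyalty} satisfies the backdoor criterion.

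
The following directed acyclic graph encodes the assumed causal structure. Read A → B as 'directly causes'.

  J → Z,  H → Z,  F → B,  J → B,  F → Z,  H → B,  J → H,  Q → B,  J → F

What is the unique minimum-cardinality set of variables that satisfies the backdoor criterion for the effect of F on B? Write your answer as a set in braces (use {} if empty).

Variables eligible for adjustment (non-descendants of F, excluding F and B): {H, J, Q}.
Backdoor paths from F to B:
  P1: F <- J -> H -> B
  P2: F <- J -> B
  P3: F <- J -> Z <- H -> B
The empty set is not sufficient: P1 (F <- J -> H -> B) has no collider blocking it and no conditioned non-collider, so it is open.
Try {J}:
  P1: blocked at fork node J ∈ conditioning set.
  P2: blocked at fork node J ∈ conditioning set.
  P3: blocked at fork node J ∈ conditioning set.
{J} contains no descendant of F and blocks every backdoor path.
No other singleton works — e.g. {H} leaves P2 open — so {J} is the unique smallest valid adjustment set.

{J}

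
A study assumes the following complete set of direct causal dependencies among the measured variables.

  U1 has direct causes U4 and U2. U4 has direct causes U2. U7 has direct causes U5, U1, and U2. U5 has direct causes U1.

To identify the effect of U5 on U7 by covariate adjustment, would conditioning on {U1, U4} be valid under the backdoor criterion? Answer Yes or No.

Yes

Backdoor paths from U5 to U7 (paths whose first edge points into U5):
  P1: U5 <- U1 <- U2 -> U7
  P2: U5 <- U1 <- U4 <- U2 -> U7
  P3: U5 <- U1 -> U7
Condition 1 (no descendant of U5 in the set): holds — descendants of U5 are {U7}; none are in {U1, U4}.
Condition 2 (every backdoor path blocked by {U1, U4}):
  P1: blocked at chain node U1 ∈ conditioning set.
  P2: blocked at chain node U1 ∈ conditioning set.
  P3: blocked at fork node U1 ∈ conditioning set.
{U1, U4} satisfies the backdoor criterion.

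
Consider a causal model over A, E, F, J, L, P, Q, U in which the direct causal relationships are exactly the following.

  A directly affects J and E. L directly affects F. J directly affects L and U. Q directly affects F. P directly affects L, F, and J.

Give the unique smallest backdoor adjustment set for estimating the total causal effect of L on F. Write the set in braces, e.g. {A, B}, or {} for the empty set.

{P}

Variables eligible for adjustment (non-descendants of L, excluding L and F): {A, E, J, P, Q, U}.
Backdoor paths from L to F:
  P1: L <- P -> F
  P2: L <- J <- P -> F
The empty set is not sufficient: P1 (L <- P -> F) has no collider blocking it and no conditioned non-collider, so it is open.
Try {P}:
  P1: blocked at fork node P ∈ conditioning set.
  P2: blocked at fork node P ∈ conditioning set.
{P} contains no descendant of L and blocks every backdoor path.
No other singleton works — e.g. {Q} leaves P1 open — so {P} is the unique smallest valid adjustment set.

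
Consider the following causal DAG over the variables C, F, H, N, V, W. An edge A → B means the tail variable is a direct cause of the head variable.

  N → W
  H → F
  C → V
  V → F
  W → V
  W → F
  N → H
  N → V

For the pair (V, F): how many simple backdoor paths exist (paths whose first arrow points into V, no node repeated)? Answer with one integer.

4

A backdoor path from V to F is any simple undirected path whose first edge points into V (i.e. leaves V via a parent).
Parents of V: {C, N, W}.
Enumerating:
  P1: V <- N -> W -> F
  P2: V <- N -> H -> F
  P3: V <- W <- N -> H -> F
  P4: V <- W -> F
That exhausts the simple backdoor paths. Count: 4.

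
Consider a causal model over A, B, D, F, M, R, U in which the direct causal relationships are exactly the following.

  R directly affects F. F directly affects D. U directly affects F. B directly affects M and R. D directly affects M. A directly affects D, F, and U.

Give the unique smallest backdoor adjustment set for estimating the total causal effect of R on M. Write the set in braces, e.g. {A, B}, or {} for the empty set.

Variables eligible for adjustment (non-descendants of R, excluding R and M): {A, B, U}.
Backdoor paths from R to M:
  P1: R <- B -> M
The empty set is not sufficient: P1 (R <- B -> M) has no collider blocking it and no conditioned non-collider, so it is open.
Try {B}:
  P1: blocked at fork node B ∈ conditioning set.
{B} contains no descendant of R and blocks every backdoor path.
No other singleton works — e.g. {A} leaves P1 open — so {B} is the unique smallest valid adjustment set.

{B}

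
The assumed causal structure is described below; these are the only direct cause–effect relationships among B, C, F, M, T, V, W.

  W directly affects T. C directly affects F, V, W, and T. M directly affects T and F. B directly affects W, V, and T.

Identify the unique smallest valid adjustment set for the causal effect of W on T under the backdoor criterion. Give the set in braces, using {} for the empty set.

{B, C}

Variables eligible for adjustment (non-descendants of W, excluding W and T): {B, C, F, M, V}.
Backdoor paths from W to T:
  P1: W <- C -> V <- B -> T
  P2: W <- C -> T
  P3: W <- C -> F <- M -> T
  P4: W <- B -> V <- C -> T
  P5: W <- B -> V <- C -> F <- M -> T
  P6: W <- B -> T
The empty set is not sufficient: P2 (W <- C -> T) has no collider blocking it and no conditioned non-collider, so it is open.
Try {B, C}:
  P1: blocked at fork node C ∈ conditioning set.
  P2: blocked at fork node C ∈ conditioning set.
  P3: blocked at fork node C ∈ conditioning set.
  P4: blocked at fork node B ∈ conditioning set.
  P5: blocked at fork node B ∈ conditioning set.
  P6: blocked at fork node B ∈ conditioning set.
{B, C} contains no descendant of W and blocks every backdoor path.
Every element of {B, C} is needed (dropping B leaves P6 open; dropping C leaves P2 open), so no proper subset is valid.
Among all size-2 subsets of the eligible variables, only {B, C} blocks every backdoor path, so it is the unique smallest valid adjustment set.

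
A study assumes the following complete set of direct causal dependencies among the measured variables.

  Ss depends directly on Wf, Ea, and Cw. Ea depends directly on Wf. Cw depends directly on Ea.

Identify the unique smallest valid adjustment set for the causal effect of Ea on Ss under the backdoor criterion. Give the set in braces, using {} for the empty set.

{Wf}

Variables eligible for adjustment (non-descendants of Ea, excluding Ea and Ss): {Wf}.
Backdoor paths from Ea to Ss:
  P1: Ea <- Wf -> Ss
The empty set is not sufficient: P1 (Ea <- Wf -> Ss) has no collider blocking it and no conditioned non-collider, so it is open.
Try {Wf}:
  P1: blocked at fork node Wf ∈ conditioning set.
{Wf} contains no descendant of Ea and blocks every backdoor path.
{Wf} is the unique smallest valid adjustment set.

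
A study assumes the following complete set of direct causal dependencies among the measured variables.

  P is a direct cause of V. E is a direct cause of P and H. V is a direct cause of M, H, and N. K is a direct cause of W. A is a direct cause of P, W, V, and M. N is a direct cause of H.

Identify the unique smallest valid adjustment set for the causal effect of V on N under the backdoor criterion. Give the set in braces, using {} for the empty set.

{}

Variables eligible for adjustment (non-descendants of V, excluding V and N): {A, E, K, P, W}.
Backdoor paths from V to N:
  P1: V <- A -> P <- E -> H <- N
  P2: V <- P <- E -> H <- N
Each backdoor path contains an unconditioned collider, so every path is already blocked with the empty conditioning set:
  P1: blocked at collider P (neither it nor any descendant is in the conditioning set).
  P2: blocked at collider H (neither it nor any descendant is in the conditioning set).
The empty set is therefore the unique smallest valid set.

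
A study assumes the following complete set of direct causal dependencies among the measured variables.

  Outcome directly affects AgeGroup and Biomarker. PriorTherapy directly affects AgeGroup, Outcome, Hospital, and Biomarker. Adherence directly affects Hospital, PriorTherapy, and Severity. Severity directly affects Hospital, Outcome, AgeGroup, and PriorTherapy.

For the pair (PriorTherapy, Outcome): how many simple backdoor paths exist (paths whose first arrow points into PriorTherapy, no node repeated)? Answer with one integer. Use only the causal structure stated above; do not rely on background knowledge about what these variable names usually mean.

6

A backdoor path from PriorTherapy to Outcome is any simple undirected path whose first edge points into PriorTherapy (i.e. leaves PriorTherapy via a parent).
Parents of PriorTherapy: {Adherence, Severity}.
Enumerating:
  P1: PriorTherapy <- Adherence -> Severity -> Outcome
  P2: PriorTherapy <- Adherence -> Severity -> AgeGroup <- Outcome
  P3: PriorTherapy <- Adherence -> Hospital <- Severity -> Outcome
  P4: PriorTherapy <- Adherence -> Hospital <- Severity -> AgeGroup <- Outcome
  P5: PriorTherapy <- Severity -> Outcome
  P6: PriorTherapy <- Severity -> AgeGroup <- Outcome
That exhausts the simple backdoor paths. Count: 6.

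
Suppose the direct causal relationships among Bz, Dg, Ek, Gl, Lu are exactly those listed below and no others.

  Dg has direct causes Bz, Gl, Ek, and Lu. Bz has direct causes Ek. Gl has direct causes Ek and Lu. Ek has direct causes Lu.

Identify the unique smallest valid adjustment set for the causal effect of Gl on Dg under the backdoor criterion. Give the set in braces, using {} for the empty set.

Variables eligible for adjustment (non-descendants of Gl, excluding Gl and Dg): {Bz, Ek, Lu}.
Backdoor paths from Gl to Dg:
  P1: Gl <- Lu -> Ek -> Bz -> Dg
  P2: Gl <- Lu -> Ek -> Dg
  P3: Gl <- Lu -> Dg
  P4: Gl <- Ek <- Lu -> Dg
  P5: Gl <- Ek -> Bz -> Dg
  P6: Gl <- Ek -> Dg
The empty set is not sufficient: P1 (Gl <- Lu -> Ek -> Bz -> Dg) has no collider blocking it and no conditioned non-collider, so it is open.
Try {Ek, Lu}:
  P1: blocked at fork node Lu ∈ conditioning set.
  P2: blocked at fork node Lu ∈ conditioning set.
  P3: blocked at fork node Lu ∈ conditioning set.
  P4: blocked at chain node Ek ∈ conditioning set.
  P5: blocked at fork node Ek ∈ conditioning set.
  P6: blocked at fork node Ek ∈ conditioning set.
{Ek, Lu} contains no descendant of Gl and blocks every backdoor path.
Every element of {Ek, Lu} is needed (dropping Ek leaves P5 open; dropping Lu leaves P3 open), so no proper subset is valid.
Among all size-2 subsets of the eligible variables, only {Ek, Lu} blocks every backdoor path, so it is the unique smallest valid adjustment set.

{Ek, Lu}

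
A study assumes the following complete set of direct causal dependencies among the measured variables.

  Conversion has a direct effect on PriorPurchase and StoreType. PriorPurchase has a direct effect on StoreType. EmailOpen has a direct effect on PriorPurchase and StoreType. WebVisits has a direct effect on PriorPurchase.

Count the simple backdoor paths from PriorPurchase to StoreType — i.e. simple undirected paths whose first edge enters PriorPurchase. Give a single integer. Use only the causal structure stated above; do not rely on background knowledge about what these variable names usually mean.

2

A backdoor path from PriorPurchase to StoreType is any simple undirected path whose first edge points into PriorPurchase (i.e. leaves PriorPurchase via a parent).
Parents of PriorPurchase: {Conversion, EmailOpen, WebVisits}.
Enumerating:
  P1: PriorPurchase <- EmailOpen -> StoreType
  P2: PriorPurchase <- Conversion -> StoreType
That exhausts the simple backdoor paths. Count: 2.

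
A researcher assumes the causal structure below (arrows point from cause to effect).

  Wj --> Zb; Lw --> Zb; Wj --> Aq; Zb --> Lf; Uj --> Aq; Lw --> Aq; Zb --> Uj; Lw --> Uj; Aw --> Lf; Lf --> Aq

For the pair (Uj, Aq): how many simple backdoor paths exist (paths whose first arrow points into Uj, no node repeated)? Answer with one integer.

6

A backdoor path from Uj to Aq is any simple undirected path whose first edge points into Uj (i.e. leaves Uj via a parent).
Parents of Uj: {Lw, Zb}.
Enumerating:
  P1: Uj <- Lw -> Zb <- Wj -> Aq
  P2: Uj <- Lw -> Zb -> Lf -> Aq
  P3: Uj <- Lw -> Aq
  P4: Uj <- Zb <- Wj -> Aq
  P5: Uj <- Zb <- Lw -> Aq
  P6: Uj <- Zb -> Lf -> Aq
That exhausts the simple backdoor paths. Count: 6.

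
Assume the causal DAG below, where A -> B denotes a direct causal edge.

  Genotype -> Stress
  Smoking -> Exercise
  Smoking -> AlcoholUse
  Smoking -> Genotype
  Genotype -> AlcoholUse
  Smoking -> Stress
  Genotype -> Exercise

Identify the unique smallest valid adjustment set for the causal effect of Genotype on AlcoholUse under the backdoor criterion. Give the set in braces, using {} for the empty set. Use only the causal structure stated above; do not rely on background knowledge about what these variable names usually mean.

{Smoking}

Variables eligible for adjustment (non-descendants of Genotype, excluding Genotype and AlcoholUse): {Smoking}.
Backdoor paths from Genotype to AlcoholUse:
  P1: Genotype <- Smoking -> AlcoholUse
The empty set is not sufficient: P1 (Genotype <- Smoking -> AlcoholUse) has no collider blocking it and no conditioned non-collider, so it is open.
Try {Smoking}:
  P1: blocked at fork node Smoking ∈ conditioning set.
{Smoking} contains no descendant of Genotype and blocks every backdoor path.
{Smoking} is the unique smallest valid adjustment set.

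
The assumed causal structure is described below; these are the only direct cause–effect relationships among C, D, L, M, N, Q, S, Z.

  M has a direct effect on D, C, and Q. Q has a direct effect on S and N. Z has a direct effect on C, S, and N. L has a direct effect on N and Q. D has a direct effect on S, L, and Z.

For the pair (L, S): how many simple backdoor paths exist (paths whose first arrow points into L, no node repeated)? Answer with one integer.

8

A backdoor path from L to S is any simple undirected path whose first edge points into L (i.e. leaves L via a parent).
Parents of L: {D}.
Enumerating:
  P1: L <- D <- M -> Q -> N <- Z -> S
  P2: L <- D <- M -> Q -> S
  P3: L <- D <- M -> C <- Z -> N <- Q -> S
  P4: L <- D <- M -> C <- Z -> S
  P5: L <- D -> Z -> N <- Q -> S
  P6: L <- D -> Z -> C <- M -> Q -> S
  P7: L <- D -> Z -> S
  P8: L <- D -> S
That exhausts the simple backdoor paths. Count: 8.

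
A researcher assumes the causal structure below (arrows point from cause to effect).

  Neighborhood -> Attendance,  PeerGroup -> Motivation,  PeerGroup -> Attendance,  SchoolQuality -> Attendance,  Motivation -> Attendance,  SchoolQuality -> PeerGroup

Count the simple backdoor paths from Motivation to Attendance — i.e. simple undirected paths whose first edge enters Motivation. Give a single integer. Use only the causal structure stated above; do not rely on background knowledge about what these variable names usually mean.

A backdoor path from Motivation to Attendance is any simple undirected path whose first edge points into Motivation (i.e. leaves Motivation via a parent).
Parents of Motivation: {PeerGroup}.
Enumerating:
  P1: Motivation <- PeerGroup <- SchoolQuality -> Attendance
  P2: Motivation <- PeerGroup -> Attendance
That exhausts the simple backdoor paths. Count: 2.

2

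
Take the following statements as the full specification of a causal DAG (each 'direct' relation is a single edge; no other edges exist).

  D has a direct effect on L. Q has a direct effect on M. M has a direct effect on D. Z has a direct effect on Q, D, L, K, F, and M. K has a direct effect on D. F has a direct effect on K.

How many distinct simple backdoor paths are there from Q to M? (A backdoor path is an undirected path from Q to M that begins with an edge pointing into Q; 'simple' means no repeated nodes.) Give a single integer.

5

A backdoor path from Q to M is any simple undirected path whose first edge points into Q (i.e. leaves Q via a parent).
Parents of Q: {Z}.
Enumerating:
  P1: Q <- Z -> F -> K -> D <- M
  P2: Q <- Z -> K -> D <- M
  P3: Q <- Z -> M
  P4: Q <- Z -> D <- M
  P5: Q <- Z -> L <- D <- M
That exhausts the simple backdoor paths. Count: 5.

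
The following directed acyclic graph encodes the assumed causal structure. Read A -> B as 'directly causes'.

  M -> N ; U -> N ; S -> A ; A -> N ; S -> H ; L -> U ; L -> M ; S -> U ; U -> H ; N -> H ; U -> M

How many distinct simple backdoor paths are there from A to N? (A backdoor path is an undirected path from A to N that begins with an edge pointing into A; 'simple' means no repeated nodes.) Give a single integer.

8

A backdoor path from A to N is any simple undirected path whose first edge points into A (i.e. leaves A via a parent).
Parents of A: {S}.
Enumerating:
  P1: A <- S -> U <- L -> M -> N
  P2: A <- S -> U -> M -> N
  P3: A <- S -> U -> N
  P4: A <- S -> U -> H <- N
  P5: A <- S -> H <- U <- L -> M -> N
  P6: A <- S -> H <- U -> M -> N
  P7: A <- S -> H <- U -> N
  P8: A <- S -> H <- N
That exhausts the simple backdoor paths. Count: 8.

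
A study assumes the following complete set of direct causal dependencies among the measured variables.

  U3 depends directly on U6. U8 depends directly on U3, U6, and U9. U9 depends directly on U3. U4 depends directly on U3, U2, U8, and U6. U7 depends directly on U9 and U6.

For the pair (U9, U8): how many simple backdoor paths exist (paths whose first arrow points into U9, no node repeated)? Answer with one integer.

5

A backdoor path from U9 to U8 is any simple undirected path whose first edge points into U9 (i.e. leaves U9 via a parent).
Parents of U9: {U3}.
Enumerating:
  P1: U9 <- U3 <- U6 -> U8
  P2: U9 <- U3 <- U6 -> U4 <- U8
  P3: U9 <- U3 -> U8
  P4: U9 <- U3 -> U4 <- U6 -> U8
  P5: U9 <- U3 -> U4 <- U8
That exhausts the simple backdoor paths. Count: 5.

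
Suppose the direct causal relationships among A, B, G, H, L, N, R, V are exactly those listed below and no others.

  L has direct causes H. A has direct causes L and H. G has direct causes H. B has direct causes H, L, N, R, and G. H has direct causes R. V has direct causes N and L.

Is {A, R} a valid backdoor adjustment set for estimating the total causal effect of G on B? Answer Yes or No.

No

Backdoor paths from G to B (paths whose first edge points into G):
  P1: G <- H <- R -> B
  P2: G <- H -> L -> B
  P3: G <- H -> L -> V <- N -> B
  P4: G <- H -> B
  P5: G <- H -> A <- L -> B
  P6: G <- H -> A <- L -> V <- N -> B
Condition 1 (no descendant of G in the set): holds — descendants of G are {B}; none are in {A, R}.
Condition 2 (every backdoor path blocked by {A, R}):
  P1: blocked at fork node R ∈ conditioning set.
  P2: open — no interior node is in the conditioning set.
  P3: blocked at collider V (neither it nor any descendant is in the conditioning set).
  P4: open — no interior node is in the conditioning set.
  P5: open — collider(s) A are conditioned on (or have a conditioned descendant) and no non-collider on the path is in the set.
  P6: blocked at collider V (neither it nor any descendant is in the conditioning set).
{A, R} does not satisfy the backdoor criterion.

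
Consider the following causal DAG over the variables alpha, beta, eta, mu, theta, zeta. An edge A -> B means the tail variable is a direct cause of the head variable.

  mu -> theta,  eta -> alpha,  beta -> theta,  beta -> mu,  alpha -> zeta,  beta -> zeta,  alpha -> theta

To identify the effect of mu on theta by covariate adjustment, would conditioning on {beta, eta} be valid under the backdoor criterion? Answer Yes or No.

Backdoor paths from mu to theta (paths whose first edge points into mu):
  P1: mu <- beta -> zeta <- alpha -> theta
  P2: mu <- beta -> theta
Condition 1 (no descendant of mu in the set): holds — descendants of mu are {theta}; none are in {beta, eta}.
Condition 2 (every backdoor path blocked by {beta, eta}):
  P1: blocked at fork node beta ∈ conditioning set.
  P2: blocked at fork node beta ∈ conditioning set.
{beta, eta} satisfies the backdoor criterion.

Yes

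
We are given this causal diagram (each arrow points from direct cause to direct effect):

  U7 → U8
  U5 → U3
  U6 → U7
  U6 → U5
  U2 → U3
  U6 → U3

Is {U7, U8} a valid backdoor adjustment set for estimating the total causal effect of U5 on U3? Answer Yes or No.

Backdoor paths from U5 to U3 (paths whose first edge points into U5):
  P1: U5 <- U6 -> U3
Condition 1 (no descendant of U5 in the set): holds — descendants of U5 are {U3}; none are in {U7, U8}.
Condition 2 (every backdoor path blocked by {U7, U8}):
  P1: open — no interior node is in the conditioning set.
{U7, U8} does not satisfy the backdoor criterion.

No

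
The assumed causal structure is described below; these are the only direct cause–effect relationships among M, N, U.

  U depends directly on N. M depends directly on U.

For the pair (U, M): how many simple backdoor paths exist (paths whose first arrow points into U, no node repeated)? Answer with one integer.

0

A backdoor path from U to M is any simple undirected path whose first edge points into U (i.e. leaves U via a parent).
Parents of U: {N}.
No simple path from any parent of U reaches M without revisiting U, so there are no backdoor paths.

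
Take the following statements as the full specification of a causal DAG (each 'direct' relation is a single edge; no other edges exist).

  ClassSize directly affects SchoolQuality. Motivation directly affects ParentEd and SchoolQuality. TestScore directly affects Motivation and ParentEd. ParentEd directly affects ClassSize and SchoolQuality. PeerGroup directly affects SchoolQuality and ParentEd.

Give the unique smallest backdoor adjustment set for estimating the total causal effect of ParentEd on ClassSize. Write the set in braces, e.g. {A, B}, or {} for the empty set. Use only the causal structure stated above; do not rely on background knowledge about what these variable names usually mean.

{}

Variables eligible for adjustment (non-descendants of ParentEd, excluding ParentEd and ClassSize): {Motivation, PeerGroup, TestScore}.
Backdoor paths from ParentEd to ClassSize:
  P1: ParentEd <- TestScore -> Motivation -> SchoolQuality <- ClassSize
  P2: ParentEd <- Motivation -> SchoolQuality <- ClassSize
  P3: ParentEd <- PeerGroup -> SchoolQuality <- ClassSize
Each backdoor path contains an unconditioned collider, so every path is already blocked with the empty conditioning set:
  P1: blocked at collider SchoolQuality (neither it nor any descendant is in the conditioning set).
  P2: blocked at collider SchoolQuality (neither it nor any descendant is in the conditioning set).
  P3: blocked at collider SchoolQuality (neither it nor any descendant is in the conditioning set).
The empty set is therefore the unique smallest valid set.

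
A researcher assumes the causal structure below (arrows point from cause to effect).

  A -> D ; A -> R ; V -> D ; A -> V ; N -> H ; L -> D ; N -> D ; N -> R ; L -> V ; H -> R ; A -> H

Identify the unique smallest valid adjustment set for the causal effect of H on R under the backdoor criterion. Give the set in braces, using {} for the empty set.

Variables eligible for adjustment (non-descendants of H, excluding H and R): {A, D, L, N, V}.
Backdoor paths from H to R:
  P1: H <- A -> V <- L -> D <- N -> R
  P2: H <- A -> V -> D <- N -> R
  P3: H <- A -> R
  P4: H <- A -> D <- N -> R
  P5: H <- N -> R
  P6: H <- N -> D <- A -> R
  P7: H <- N -> D <- L -> V <- A -> R
  P8: H <- N -> D <- V <- A -> R
The empty set is not sufficient: P3 (H <- A -> R) has no collider blocking it and no conditioned non-collider, so it is open.
Try {A, N}:
  P1: blocked at fork node A ∈ conditioning set.
  P2: blocked at fork node A ∈ conditioning set.
  P3: blocked at fork node A ∈ conditioning set.
  P4: blocked at fork node A ∈ conditioning set.
  P5: blocked at fork node N ∈ conditioning set.
  P6: blocked at fork node N ∈ conditioning set.
  P7: blocked at fork node N ∈ conditioning set.
  P8: blocked at fork node N ∈ conditioning set.
{A, N} contains no descendant of H and blocks every backdoor path.
Every element of {A, N} is needed (dropping A leaves P3 open; dropping N leaves P5 open), so no proper subset is valid.
Among all size-2 subsets of the eligible variables, only {A, N} blocks every backdoor path, so it is the unique smallest valid adjustment set.

{A, N}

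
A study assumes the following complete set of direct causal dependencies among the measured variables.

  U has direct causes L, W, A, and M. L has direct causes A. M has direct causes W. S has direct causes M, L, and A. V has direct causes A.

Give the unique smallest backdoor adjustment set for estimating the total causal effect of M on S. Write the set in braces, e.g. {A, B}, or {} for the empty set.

Variables eligible for adjustment (non-descendants of M, excluding M and S): {A, L, V, W}.
Backdoor paths from M to S:
  P1: M <- W -> U <- A -> L -> S
  P2: M <- W -> U <- A -> S
  P3: M <- W -> U <- L <- A -> S
  P4: M <- W -> U <- L -> S
Each backdoor path contains an unconditioned collider, so every path is already blocked with the empty conditioning set:
  P1: blocked at collider U (neither it nor any descendant is in the conditioning set).
  P2: blocked at collider U (neither it nor any descendant is in the conditioning set).
  P3: blocked at collider U (neither it nor any descendant is in the conditioning set).
  P4: blocked at collider U (neither it nor any descendant is in the conditioning set).
The empty set is therefore the unique smallest valid set.

{}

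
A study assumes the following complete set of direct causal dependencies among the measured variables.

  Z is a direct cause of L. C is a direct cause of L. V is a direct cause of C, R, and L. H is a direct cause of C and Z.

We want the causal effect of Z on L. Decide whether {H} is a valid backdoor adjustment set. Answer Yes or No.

Backdoor paths from Z to L (paths whose first edge points into Z):
  P1: Z <- H -> C <- V -> L
  P2: Z <- H -> C -> L
Condition 1 (no descendant of Z in the set): holds — descendants of Z are {L}; none are in {H}.
Condition 2 (every backdoor path blocked by {H}):
  P1: blocked at fork node H ∈ conditioning set.
  P2: blocked at fork node H ∈ conditioning set.
{H} satisfies the backdoor criterion.

Yes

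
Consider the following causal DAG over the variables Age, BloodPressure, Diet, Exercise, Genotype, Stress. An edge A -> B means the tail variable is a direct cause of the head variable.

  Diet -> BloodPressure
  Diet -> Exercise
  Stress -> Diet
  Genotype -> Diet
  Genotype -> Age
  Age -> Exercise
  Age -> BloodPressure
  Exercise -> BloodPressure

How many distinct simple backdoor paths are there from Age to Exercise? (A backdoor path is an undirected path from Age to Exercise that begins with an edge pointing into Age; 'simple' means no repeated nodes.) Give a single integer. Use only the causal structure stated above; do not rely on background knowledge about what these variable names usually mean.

2

A backdoor path from Age to Exercise is any simple undirected path whose first edge points into Age (i.e. leaves Age via a parent).
Parents of Age: {Genotype}.
Enumerating:
  P1: Age <- Genotype -> Diet -> Exercise
  P2: Age <- Genotype -> Diet -> BloodPressure <- Exercise
That exhausts the simple backdoor paths. Count: 2.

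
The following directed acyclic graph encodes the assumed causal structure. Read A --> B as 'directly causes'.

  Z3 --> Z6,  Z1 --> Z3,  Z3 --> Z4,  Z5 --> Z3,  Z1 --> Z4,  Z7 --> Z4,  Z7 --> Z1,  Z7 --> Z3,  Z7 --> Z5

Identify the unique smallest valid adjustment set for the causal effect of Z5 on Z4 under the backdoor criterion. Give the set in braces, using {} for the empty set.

Variables eligible for adjustment (non-descendants of Z5, excluding Z5 and Z4): {Z1, Z7}.
Backdoor paths from Z5 to Z4:
  P1: Z5 <- Z7 -> Z1 -> Z3 -> Z4
  P2: Z5 <- Z7 -> Z1 -> Z4
  P3: Z5 <- Z7 -> Z3 <- Z1 -> Z4
  P4: Z5 <- Z7 -> Z3 -> Z4
  P5: Z5 <- Z7 -> Z4
The empty set is not sufficient: P1 (Z5 <- Z7 -> Z1 -> Z3 -> Z4) has no collider blocking it and no conditioned non-collider, so it is open.
Try {Z7}:
  P1: blocked at fork node Z7 ∈ conditioning set.
  P2: blocked at fork node Z7 ∈ conditioning set.
  P3: blocked at fork node Z7 ∈ conditioning set.
  P4: blocked at fork node Z7 ∈ conditioning set.
  P5: blocked at fork node Z7 ∈ conditioning set.
{Z7} contains no descendant of Z5 and blocks every backdoor path.
No other singleton works — e.g. {Z1} leaves P4 open — so {Z7} is the unique smallest valid adjustment set.

{Z7}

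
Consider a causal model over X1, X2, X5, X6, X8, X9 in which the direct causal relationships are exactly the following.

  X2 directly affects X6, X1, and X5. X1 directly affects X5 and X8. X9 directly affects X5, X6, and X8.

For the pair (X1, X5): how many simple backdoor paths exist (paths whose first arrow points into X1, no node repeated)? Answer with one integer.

2

A backdoor path from X1 to X5 is any simple undirected path whose first edge points into X1 (i.e. leaves X1 via a parent).
Parents of X1: {X2}.
Enumerating:
  P1: X1 <- X2 -> X6 <- X9 -> X5
  P2: X1 <- X2 -> X5
That exhausts the simple backdoor paths. Count: 2.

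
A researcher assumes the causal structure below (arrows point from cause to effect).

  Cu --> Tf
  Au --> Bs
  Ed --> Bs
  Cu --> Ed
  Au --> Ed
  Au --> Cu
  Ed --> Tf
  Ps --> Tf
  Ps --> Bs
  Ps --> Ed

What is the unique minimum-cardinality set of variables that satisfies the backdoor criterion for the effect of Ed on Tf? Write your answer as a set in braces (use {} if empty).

{Cu, Ps}

Variables eligible for adjustment (non-descendants of Ed, excluding Ed and Tf): {Au, Cu, Ps}.
Backdoor paths from Ed to Tf:
  P1: Ed <- Ps -> Bs <- Au -> Cu -> Tf
  P2: Ed <- Ps -> Tf
  P3: Ed <- Au -> Cu -> Tf
  P4: Ed <- Au -> Bs <- Ps -> Tf
  P5: Ed <- Cu <- Au -> Bs <- Ps -> Tf
  P6: Ed <- Cu -> Tf
The empty set is not sufficient: P2 (Ed <- Ps -> Tf) has no collider blocking it and no conditioned non-collider, so it is open.
Try {Cu, Ps}:
  P1: blocked at fork node Ps ∈ conditioning set.
  P2: blocked at fork node Ps ∈ conditioning set.
  P3: blocked at chain node Cu ∈ conditioning set.
  P4: blocked at collider Bs (neither it nor any descendant is in the conditioning set).
  P5: blocked at chain node Cu ∈ conditioning set.
  P6: blocked at fork node Cu ∈ conditioning set.
{Cu, Ps} contains no descendant of Ed and blocks every backdoor path.
Every element of {Cu, Ps} is needed (dropping Cu leaves P3 open; dropping Ps leaves P2 open), so no proper subset is valid.
Among all size-2 subsets of the eligible variables, only {Cu, Ps} blocks every backdoor path, so it is the unique smallest valid adjustment set.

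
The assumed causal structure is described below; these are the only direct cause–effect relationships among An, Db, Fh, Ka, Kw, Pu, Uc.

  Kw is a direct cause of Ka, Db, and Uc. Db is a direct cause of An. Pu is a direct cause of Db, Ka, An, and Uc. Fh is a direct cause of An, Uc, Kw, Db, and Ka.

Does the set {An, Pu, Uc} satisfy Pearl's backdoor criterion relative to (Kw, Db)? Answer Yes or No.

No

Backdoor paths from Kw to Db (paths whose first edge points into Kw):
  P1: Kw <- Fh -> Uc <- Pu -> Db
  P2: Kw <- Fh -> Uc <- Pu -> An <- Db
  P3: Kw <- Fh -> Db
  P4: Kw <- Fh -> Ka <- Pu -> Db
  P5: Kw <- Fh -> Ka <- Pu -> An <- Db
  P6: Kw <- Fh -> An <- Pu -> Db
  P7: Kw <- Fh -> An <- Db
Condition 1 (no descendant of Kw in the set): FAILS — An and Uc are descendants of Kw.
Condition 2 (every backdoor path blocked by {An, Pu, Uc}):
  P1: blocked at fork node Pu ∈ conditioning set.
  P2: blocked at fork node Pu ∈ conditioning set.
  P3: open — no interior node is in the conditioning set.
  P4: blocked at collider Ka (neither it nor any descendant is in the conditioning set).
  P5: blocked at collider Ka (neither it nor any descendant is in the conditioning set).
  P6: blocked at fork node Pu ∈ conditioning set.
  P7: open — collider(s) An are conditioned on (or have a conditioned descendant) and no non-collider on the path is in the set.
{An, Pu, Uc} does not satisfy the backdoor criterion.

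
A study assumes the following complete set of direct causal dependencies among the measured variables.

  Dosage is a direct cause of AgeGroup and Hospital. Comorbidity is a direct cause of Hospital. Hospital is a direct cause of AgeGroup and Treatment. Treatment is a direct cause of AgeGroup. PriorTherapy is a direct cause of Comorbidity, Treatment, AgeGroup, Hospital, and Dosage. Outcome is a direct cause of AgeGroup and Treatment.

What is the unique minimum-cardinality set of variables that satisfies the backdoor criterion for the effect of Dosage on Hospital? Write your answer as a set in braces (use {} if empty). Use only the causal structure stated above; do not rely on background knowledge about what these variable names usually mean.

Variables eligible for adjustment (non-descendants of Dosage, excluding Dosage and Hospital): {Comorbidity, Outcome, PriorTherapy}.
Backdoor paths from Dosage to Hospital:
  P1: Dosage <- PriorTherapy -> Comorbidity -> Hospital
  P2: Dosage <- PriorTherapy -> Hospital
  P3: Dosage <- PriorTherapy -> Treatment <- Outcome -> AgeGroup <- Hospital
  P4: Dosage <- PriorTherapy -> Treatment <- Hospital
  P5: Dosage <- PriorTherapy -> Treatment -> AgeGroup <- Hospital
  P6: Dosage <- PriorTherapy -> AgeGroup <- Outcome -> Treatment <- Hospital
  P7: Dosage <- PriorTherapy -> AgeGroup <- Hospital
  P8: Dosage <- PriorTherapy -> AgeGroup <- Treatment <- Hospital
The empty set is not sufficient: P1 (Dosage <- PriorTherapy -> Comorbidity -> Hospital) has no collider blocking it and no conditioned non-collider, so it is open.
Try {PriorTherapy}:
  P1: blocked at fork node PriorTherapy ∈ conditioning set.
  P2: blocked at fork node PriorTherapy ∈ conditioning set.
  P3: blocked at fork node PriorTherapy ∈ conditioning set.
  P4: blocked at fork node PriorTherapy ∈ conditioning set.
  P5: blocked at fork node PriorTherapy ∈ conditioning set.
  P6: blocked at fork node PriorTherapy ∈ conditioning set.
  P7: blocked at fork node PriorTherapy ∈ conditioning set.
  P8: blocked at fork node PriorTherapy ∈ conditioning set.
{PriorTherapy} contains no descendant of Dosage and blocks every backdoor path.
No other singleton works — e.g. {Outcome} leaves P1 open — so {PriorTherapy} is the unique smallest valid adjustment set.

{PriorTherapy}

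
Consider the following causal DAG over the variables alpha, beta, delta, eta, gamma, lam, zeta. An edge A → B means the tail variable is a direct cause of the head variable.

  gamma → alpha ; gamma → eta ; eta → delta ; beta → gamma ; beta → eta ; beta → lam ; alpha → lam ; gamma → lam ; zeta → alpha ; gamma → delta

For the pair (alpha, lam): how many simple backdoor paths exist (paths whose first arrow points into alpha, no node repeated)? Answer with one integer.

A backdoor path from alpha to lam is any simple undirected path whose first edge points into alpha (i.e. leaves alpha via a parent).
Parents of alpha: {gamma, zeta}.
Enumerating:
  P1: alpha <- gamma <- beta -> lam
  P2: alpha <- gamma -> eta <- beta -> lam
  P3: alpha <- gamma -> delta <- eta <- beta -> lam
  P4: alpha <- gamma -> lam
That exhausts the simple backdoor paths. Count: 4.

4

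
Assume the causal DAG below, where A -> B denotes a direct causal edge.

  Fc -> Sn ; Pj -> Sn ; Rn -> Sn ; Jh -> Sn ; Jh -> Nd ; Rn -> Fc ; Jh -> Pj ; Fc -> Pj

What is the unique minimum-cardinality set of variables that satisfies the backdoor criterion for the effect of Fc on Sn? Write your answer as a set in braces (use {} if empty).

Variables eligible for adjustment (non-descendants of Fc, excluding Fc and Sn): {Jh, Nd, Rn}.
Backdoor paths from Fc to Sn:
  P1: Fc <- Rn -> Sn
The empty set is not sufficient: P1 (Fc <- Rn -> Sn) has no collider blocking it and no conditioned non-collider, so it is open.
Try {Rn}:
  P1: blocked at fork node Rn ∈ conditioning set.
{Rn} contains no descendant of Fc and blocks every backdoor path.
No other singleton works — e.g. {Jh} leaves P1 open — so {Rn} is the unique smallest valid adjustment set.

{Rn}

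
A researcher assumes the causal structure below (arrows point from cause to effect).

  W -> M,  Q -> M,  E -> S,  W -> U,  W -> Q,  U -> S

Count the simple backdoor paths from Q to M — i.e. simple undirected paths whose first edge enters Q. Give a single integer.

A backdoor path from Q to M is any simple undirected path whose first edge points into Q (i.e. leaves Q via a parent).
Parents of Q: {W}.
Enumerating:
  P1: Q <- W -> M
That exhausts the simple backdoor paths. Count: 1.

1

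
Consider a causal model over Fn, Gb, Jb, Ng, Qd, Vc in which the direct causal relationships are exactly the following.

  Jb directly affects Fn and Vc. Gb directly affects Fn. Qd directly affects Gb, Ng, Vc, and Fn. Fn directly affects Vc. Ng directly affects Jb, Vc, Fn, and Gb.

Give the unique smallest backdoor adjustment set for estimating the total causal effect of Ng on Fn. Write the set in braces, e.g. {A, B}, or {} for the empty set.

Variables eligible for adjustment (non-descendants of Ng, excluding Ng and Fn): {Qd}.
Backdoor paths from Ng to Fn:
  P1: Ng <- Qd -> Gb -> Fn
  P2: Ng <- Qd -> Fn
  P3: Ng <- Qd -> Vc <- Jb -> Fn
  P4: Ng <- Qd -> Vc <- Fn
The empty set is not sufficient: P1 (Ng <- Qd -> Gb -> Fn) has no collider blocking it and no conditioned non-collider, so it is open.
Try {Qd}:
  P1: blocked at fork node Qd ∈ conditioning set.
  P2: blocked at fork node Qd ∈ conditioning set.
  P3: blocked at fork node Qd ∈ conditioning set.
  P4: blocked at fork node Qd ∈ conditioning set.
{Qd} contains no descendant of Ng and blocks every backdoor path.
{Qd} is the unique smallest valid adjustment set.

{Qd}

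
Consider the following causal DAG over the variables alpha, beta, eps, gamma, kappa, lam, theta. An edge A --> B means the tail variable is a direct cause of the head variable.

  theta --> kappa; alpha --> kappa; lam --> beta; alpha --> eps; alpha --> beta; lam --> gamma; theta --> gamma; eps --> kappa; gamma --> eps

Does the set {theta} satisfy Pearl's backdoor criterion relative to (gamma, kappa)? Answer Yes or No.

Yes

Backdoor paths from gamma to kappa (paths whose first edge points into gamma):
  P1: gamma <- theta -> kappa
  P2: gamma <- lam -> beta <- alpha -> eps -> kappa
  P3: gamma <- lam -> beta <- alpha -> kappa
Condition 1 (no descendant of gamma in the set): holds — descendants of gamma are {eps, kappa}; none are in {theta}.
Condition 2 (every backdoor path blocked by {theta}):
  P1: blocked at fork node theta ∈ conditioning set.
  P2: blocked at collider beta (neither it nor any descendant is in the conditioning set).
  P3: blocked at collider beta (neither it nor any descendant is in the conditioning set).
{theta} satisfies the backdoor criterion.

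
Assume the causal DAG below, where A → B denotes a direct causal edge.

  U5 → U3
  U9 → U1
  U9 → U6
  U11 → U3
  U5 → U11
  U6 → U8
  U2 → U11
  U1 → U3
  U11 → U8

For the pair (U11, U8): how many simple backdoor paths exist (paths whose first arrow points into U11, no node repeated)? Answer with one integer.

A backdoor path from U11 to U8 is any simple undirected path whose first edge points into U11 (i.e. leaves U11 via a parent).
Parents of U11: {U2, U5}.
Enumerating:
  P1: U11 <- U5 -> U3 <- U1 <- U9 -> U6 -> U8
That exhausts the simple backdoor paths. Count: 1.

1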